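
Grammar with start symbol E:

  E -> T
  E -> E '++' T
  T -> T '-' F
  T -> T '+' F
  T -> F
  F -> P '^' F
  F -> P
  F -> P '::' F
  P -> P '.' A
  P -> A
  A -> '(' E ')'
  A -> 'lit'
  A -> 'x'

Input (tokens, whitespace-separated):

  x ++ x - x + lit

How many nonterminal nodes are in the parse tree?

[E [E [T [F [P [A x]]]]] ++ [T [T [T [F [P [A x]]]] - [F [P [A x]]]] + [F [P [A lit]]]]]

18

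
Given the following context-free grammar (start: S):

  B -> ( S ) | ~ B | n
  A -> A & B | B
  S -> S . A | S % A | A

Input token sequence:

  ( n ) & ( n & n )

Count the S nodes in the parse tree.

3

[S [A [A [B ( [S [A [B n]]] )]] & [B ( [S [A [A [B n]] & [B n]]] )]]]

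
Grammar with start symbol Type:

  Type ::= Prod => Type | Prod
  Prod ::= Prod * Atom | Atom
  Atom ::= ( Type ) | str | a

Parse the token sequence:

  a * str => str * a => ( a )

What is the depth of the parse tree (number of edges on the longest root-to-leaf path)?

[Type [Prod [Prod [Atom a]] * [Atom str]] => [Type [Prod [Prod [Atom str]] * [Atom a]] => [Type [Prod [Atom ( [Type [Prod [Atom a]]] )]]]]]

8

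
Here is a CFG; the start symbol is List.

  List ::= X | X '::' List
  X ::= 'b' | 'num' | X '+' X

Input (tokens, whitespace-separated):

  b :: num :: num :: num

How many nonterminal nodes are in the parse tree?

8

[List [X b] :: [List [X num] :: [List [X num] :: [List [X num]]]]]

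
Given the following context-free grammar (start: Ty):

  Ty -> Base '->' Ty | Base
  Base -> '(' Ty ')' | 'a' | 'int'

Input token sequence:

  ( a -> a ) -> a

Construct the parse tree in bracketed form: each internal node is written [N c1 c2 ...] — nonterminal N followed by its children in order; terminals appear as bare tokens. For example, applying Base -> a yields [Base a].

Ty
Base -> Ty
( Ty ) -> Ty
( Base -> Ty ) -> Ty
( a -> Ty ) -> Ty
( a -> Base ) -> Ty
( a -> a ) -> Ty
( a -> a ) -> Base
( a -> a ) -> a

[Ty [Base ( [Ty [Base a] -> [Ty [Base a]]] )] -> [Ty [Base a]]]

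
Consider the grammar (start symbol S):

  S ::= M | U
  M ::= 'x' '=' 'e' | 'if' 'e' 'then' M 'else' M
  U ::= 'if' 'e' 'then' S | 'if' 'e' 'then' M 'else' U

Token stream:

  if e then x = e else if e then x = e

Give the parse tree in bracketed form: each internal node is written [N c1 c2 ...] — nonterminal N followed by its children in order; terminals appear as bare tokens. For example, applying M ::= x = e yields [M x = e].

[S [U if e then [M x = e] else [U if e then [S [M x = e]]]]]

S
U
if e then M else U
if e then x = e else U
if e then x = e else if e then S
if e then x = e else if e then M
if e then x = e else if e then x = e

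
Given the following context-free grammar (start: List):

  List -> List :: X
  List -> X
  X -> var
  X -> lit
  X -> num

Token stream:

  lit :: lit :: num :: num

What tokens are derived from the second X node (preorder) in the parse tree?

lit

[List [List [List [List [X lit]] :: [X lit]] :: [X num]] :: [X num]]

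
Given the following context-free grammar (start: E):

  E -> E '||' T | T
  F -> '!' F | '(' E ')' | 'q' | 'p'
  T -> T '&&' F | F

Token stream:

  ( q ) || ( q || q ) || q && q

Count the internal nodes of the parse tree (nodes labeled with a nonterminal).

[E [E [E [T [F ( [E [T [F q]]] )]]] || [T [F ( [E [E [T [F q]]] || [T [F q]]] )]]] || [T [T [F q]] && [F q]]]

20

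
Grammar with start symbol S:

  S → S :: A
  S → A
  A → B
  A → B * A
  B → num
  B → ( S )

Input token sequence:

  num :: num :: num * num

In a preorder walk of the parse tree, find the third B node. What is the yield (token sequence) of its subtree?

[S [S [S [A [B num]]] :: [A [B num]]] :: [A [B num] * [A [B num]]]]

num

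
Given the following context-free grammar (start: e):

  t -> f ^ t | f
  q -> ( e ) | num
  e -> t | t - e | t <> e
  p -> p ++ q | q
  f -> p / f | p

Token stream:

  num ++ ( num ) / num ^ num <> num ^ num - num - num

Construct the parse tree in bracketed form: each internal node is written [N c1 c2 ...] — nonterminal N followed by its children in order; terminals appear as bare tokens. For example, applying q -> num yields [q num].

[e [t [f [p [p [q num]] ++ [q ( [e [t [f [p [q num]]]]] )]] / [f [p [q num]]]] ^ [t [f [p [q num]]]]] <> [e [t [f [p [q num]]] ^ [t [f [p [q num]]]]] - [e [t [f [p [q num]]]] - [e [t [f [p [q num]]]]]]]]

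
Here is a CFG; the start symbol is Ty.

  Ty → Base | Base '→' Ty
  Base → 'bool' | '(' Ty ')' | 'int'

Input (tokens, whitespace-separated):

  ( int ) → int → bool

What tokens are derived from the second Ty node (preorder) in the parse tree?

[Ty [Base ( [Ty [Base int]] )] → [Ty [Base int] → [Ty [Base bool]]]]

int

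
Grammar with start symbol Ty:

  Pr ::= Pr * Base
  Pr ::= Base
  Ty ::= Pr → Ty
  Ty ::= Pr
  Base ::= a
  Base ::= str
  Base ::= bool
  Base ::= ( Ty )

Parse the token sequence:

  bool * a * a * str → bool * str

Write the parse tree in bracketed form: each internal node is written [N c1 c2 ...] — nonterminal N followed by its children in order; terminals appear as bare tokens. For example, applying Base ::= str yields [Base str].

[Ty [Pr [Pr [Pr [Pr [Base bool]] * [Base a]] * [Base a]] * [Base str]] → [Ty [Pr [Pr [Base bool]] * [Base str]]]]

Ty
Pr → Ty
Pr * Base → Ty
Pr * Base * Base → Ty
Pr * Base * Base * Base → Ty
Base * Base * Base * Base → Ty
bool * Base * Base * Base → Ty
bool * a * Base * Base → Ty
bool * a * a * Base → Ty
bool * a * a * str → Ty
bool * a * a * str → Pr
bool * a * a * str → Pr * Base
bool * a * a * str → Base * Base
bool * a * a * str → bool * Base
bool * a * a * str → bool * str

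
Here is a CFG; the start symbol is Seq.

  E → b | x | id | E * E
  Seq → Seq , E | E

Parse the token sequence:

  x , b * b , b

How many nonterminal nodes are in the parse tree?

8

[Seq [Seq [Seq [E x]] , [E [E b] * [E b]]] , [E b]]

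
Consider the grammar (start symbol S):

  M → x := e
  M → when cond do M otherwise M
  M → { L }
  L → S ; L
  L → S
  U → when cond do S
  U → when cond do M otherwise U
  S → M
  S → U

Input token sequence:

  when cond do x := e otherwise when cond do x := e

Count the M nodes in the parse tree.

2

[S [U when cond do [M x := e] otherwise [U when cond do [S [M x := e]]]]]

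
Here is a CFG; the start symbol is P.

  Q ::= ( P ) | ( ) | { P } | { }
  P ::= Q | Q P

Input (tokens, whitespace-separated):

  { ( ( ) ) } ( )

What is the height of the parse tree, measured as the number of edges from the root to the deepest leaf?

[P [Q { [P [Q ( [P [Q ( )]] )]] }] [P [Q ( )]]]

6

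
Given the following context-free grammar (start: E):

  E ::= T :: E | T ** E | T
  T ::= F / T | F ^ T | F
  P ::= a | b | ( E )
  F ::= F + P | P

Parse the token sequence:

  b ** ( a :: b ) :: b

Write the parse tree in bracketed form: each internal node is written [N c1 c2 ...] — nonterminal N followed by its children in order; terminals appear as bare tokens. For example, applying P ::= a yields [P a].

[E [T [F [P b]]] ** [E [T [F [P ( [E [T [F [P a]]] :: [E [T [F [P b]]]]] )]]] :: [E [T [F [P b]]]]]]

E
T ** E
F ** E
P ** E
b ** E
b ** T :: E
b ** F :: E
b ** P :: E
b ** ( E ) :: E
b ** ( T :: E ) :: E
b ** ( F :: E ) :: E
b ** ( P :: E ) :: E
b ** ( a :: E ) :: E
b ** ( a :: T ) :: E
b ** ( a :: F ) :: E
b ** ( a :: P ) :: E
b ** ( a :: b ) :: E
b ** ( a :: b ) :: T
b ** ( a :: b ) :: F
b ** ( a :: b ) :: P
b ** ( a :: b ) :: b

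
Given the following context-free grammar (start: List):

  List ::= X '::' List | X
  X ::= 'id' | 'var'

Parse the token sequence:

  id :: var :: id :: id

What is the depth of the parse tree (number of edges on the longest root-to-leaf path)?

5

[List [X id] :: [List [X var] :: [List [X id] :: [List [X id]]]]]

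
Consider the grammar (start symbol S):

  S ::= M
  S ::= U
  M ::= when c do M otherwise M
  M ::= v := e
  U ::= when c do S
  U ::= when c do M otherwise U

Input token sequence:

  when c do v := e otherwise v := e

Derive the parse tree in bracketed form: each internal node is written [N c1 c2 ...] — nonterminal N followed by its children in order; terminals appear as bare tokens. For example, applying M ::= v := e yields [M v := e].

[S [M when c do [M v := e] otherwise [M v := e]]]

S
M
when c do M otherwise M
when c do v := e otherwise M
when c do v := e otherwise v := e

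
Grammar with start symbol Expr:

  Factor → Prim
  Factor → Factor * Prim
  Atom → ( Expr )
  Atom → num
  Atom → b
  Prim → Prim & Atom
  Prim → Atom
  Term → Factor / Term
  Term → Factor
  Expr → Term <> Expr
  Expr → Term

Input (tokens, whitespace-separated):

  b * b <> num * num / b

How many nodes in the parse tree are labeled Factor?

5

[Expr [Term [Factor [Factor [Prim [Atom b]]] * [Prim [Atom b]]]] <> [Expr [Term [Factor [Factor [Prim [Atom num]]] * [Prim [Atom num]]] / [Term [Factor [Prim [Atom b]]]]]]]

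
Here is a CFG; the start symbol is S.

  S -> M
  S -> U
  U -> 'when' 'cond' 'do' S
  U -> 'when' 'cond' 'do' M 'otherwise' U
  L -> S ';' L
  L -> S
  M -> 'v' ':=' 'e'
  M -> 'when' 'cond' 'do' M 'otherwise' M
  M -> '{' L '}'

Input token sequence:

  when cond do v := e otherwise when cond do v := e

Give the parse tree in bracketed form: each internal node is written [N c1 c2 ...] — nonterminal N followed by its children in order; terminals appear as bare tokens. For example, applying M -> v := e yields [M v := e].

[S [U when cond do [M v := e] otherwise [U when cond do [S [M v := e]]]]]

S
U
when cond do M otherwise U
when cond do v := e otherwise U
when cond do v := e otherwise when cond do S
when cond do v := e otherwise when cond do M
when cond do v := e otherwise when cond do v := e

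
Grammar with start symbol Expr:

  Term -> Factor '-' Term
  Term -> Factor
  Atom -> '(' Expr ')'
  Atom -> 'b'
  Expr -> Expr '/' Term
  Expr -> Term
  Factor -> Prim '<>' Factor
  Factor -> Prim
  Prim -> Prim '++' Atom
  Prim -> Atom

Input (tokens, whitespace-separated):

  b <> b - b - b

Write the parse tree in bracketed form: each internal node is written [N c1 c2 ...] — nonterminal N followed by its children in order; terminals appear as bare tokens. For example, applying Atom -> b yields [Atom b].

[Expr [Term [Factor [Prim [Atom b]] <> [Factor [Prim [Atom b]]]] - [Term [Factor [Prim [Atom b]]] - [Term [Factor [Prim [Atom b]]]]]]]

Expr
Term
Factor - Term
Prim <> Factor - Term
Atom <> Factor - Term
b <> Factor - Term
b <> Prim - Term
b <> Atom - Term
b <> b - Term
b <> b - Factor - Term
b <> b - Prim - Term
b <> b - Atom - Term
b <> b - b - Term
b <> b - b - Factor
b <> b - b - Prim
b <> b - b - Atom
b <> b - b - b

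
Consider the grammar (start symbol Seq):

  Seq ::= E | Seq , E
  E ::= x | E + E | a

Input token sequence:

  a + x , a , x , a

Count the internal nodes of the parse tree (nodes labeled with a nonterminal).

10

[Seq [Seq [Seq [Seq [E [E a] + [E x]]] , [E a]] , [E x]] , [E a]]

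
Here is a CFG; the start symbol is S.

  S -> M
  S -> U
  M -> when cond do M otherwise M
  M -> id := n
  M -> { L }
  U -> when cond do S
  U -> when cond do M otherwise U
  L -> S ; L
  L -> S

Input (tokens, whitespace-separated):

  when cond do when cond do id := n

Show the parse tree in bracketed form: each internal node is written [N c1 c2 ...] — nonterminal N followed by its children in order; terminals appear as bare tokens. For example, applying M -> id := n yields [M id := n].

S
U
when cond do S
when cond do U
when cond do when cond do S
when cond do when cond do M
when cond do when cond do id := n

[S [U when cond do [S [U when cond do [S [M id := n]]]]]]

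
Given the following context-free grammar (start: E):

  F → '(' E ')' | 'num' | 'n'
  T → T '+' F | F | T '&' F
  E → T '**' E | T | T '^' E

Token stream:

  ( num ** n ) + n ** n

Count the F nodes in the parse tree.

[E [T [T [F ( [E [T [F num]] ** [E [T [F n]]]] )]] + [F n]] ** [E [T [F n]]]]

5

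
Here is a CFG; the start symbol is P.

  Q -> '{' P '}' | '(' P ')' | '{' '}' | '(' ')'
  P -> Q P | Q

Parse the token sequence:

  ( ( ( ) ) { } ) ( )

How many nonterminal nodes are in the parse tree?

[P [Q ( [P [Q ( [P [Q ( )]] )] [P [Q { }]]] )] [P [Q ( )]]]

10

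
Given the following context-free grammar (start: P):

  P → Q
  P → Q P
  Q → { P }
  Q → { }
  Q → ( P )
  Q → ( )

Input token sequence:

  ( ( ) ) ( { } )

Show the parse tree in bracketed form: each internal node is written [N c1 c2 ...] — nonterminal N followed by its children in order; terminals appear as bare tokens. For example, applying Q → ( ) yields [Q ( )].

[P [Q ( [P [Q ( )]] )] [P [Q ( [P [Q { }]] )]]]

P
Q P
( P ) P
( Q ) P
( ( ) ) P
( ( ) ) Q
( ( ) ) ( P )
( ( ) ) ( Q )
( ( ) ) ( { } )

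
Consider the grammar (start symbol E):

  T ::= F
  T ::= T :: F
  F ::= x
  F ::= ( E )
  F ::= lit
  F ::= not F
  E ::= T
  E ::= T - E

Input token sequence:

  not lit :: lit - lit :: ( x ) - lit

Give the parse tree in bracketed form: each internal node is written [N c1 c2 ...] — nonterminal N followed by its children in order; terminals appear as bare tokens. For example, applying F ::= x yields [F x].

[E [T [T [F not [F lit]]] :: [F lit]] - [E [T [T [F lit]] :: [F ( [E [T [F x]]] )]] - [E [T [F lit]]]]]

E
T - E
T :: F - E
F :: F - E
not F :: F - E
not lit :: F - E
not lit :: lit - E
not lit :: lit - T - E
not lit :: lit - T :: F - E
not lit :: lit - F :: F - E
not lit :: lit - lit :: F - E
not lit :: lit - lit :: ( E ) - E
not lit :: lit - lit :: ( T ) - E
not lit :: lit - lit :: ( F ) - E
not lit :: lit - lit :: ( x ) - E
not lit :: lit - lit :: ( x ) - T
not lit :: lit - lit :: ( x ) - F
not lit :: lit - lit :: ( x ) - lit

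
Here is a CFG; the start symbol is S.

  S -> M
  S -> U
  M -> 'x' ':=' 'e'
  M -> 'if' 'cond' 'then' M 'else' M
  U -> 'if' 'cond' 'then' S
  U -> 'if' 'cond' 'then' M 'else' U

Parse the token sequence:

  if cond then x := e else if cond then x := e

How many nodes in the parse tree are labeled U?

2

[S [U if cond then [M x := e] else [U if cond then [S [M x := e]]]]]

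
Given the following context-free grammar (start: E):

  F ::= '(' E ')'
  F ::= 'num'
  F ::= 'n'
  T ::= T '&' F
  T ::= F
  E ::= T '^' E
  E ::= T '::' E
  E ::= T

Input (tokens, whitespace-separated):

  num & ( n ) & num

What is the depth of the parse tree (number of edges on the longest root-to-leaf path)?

7

[E [T [T [T [F num]] & [F ( [E [T [F n]]] )]] & [F num]]]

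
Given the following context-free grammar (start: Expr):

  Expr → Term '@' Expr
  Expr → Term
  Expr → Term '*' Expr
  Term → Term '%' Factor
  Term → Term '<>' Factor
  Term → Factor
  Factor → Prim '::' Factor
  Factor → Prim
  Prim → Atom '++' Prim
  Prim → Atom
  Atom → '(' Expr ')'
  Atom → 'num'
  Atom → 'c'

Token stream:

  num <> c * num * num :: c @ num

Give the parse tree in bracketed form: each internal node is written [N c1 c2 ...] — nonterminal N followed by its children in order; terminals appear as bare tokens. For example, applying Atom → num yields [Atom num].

[Expr [Term [Term [Factor [Prim [Atom num]]]] <> [Factor [Prim [Atom c]]]] * [Expr [Term [Factor [Prim [Atom num]]]] * [Expr [Term [Factor [Prim [Atom num]] :: [Factor [Prim [Atom c]]]]] @ [Expr [Term [Factor [Prim [Atom num]]]]]]]]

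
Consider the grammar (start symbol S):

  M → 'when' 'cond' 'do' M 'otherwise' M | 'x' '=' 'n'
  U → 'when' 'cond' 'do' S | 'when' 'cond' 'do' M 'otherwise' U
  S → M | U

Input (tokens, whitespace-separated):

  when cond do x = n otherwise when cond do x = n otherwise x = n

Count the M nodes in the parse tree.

[S [M when cond do [M x = n] otherwise [M when cond do [M x = n] otherwise [M x = n]]]]

5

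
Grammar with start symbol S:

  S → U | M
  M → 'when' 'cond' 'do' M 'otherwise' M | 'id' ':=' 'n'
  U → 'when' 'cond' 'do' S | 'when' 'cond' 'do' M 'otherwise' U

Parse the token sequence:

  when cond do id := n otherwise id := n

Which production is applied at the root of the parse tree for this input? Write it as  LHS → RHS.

[S [M when cond do [M id := n] otherwise [M id := n]]]

S → M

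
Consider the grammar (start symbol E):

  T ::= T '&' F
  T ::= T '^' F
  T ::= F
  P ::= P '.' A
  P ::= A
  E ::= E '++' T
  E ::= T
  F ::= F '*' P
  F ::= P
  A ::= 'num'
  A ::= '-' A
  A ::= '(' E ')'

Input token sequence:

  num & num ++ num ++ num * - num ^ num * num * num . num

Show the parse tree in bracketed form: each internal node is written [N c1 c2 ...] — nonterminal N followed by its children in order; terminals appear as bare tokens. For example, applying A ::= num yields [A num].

[E [E [E [T [T [F [P [A num]]]] & [F [P [A num]]]]] ++ [T [F [P [A num]]]]] ++ [T [T [F [F [P [A num]]] * [P [A - [A num]]]]] ^ [F [F [F [P [A num]]] * [P [A num]]] * [P [P [A num]] . [A num]]]]]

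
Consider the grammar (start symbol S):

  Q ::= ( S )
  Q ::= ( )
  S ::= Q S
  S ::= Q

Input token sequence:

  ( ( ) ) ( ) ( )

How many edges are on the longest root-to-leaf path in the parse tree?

4

[S [Q ( [S [Q ( )]] )] [S [Q ( )] [S [Q ( )]]]]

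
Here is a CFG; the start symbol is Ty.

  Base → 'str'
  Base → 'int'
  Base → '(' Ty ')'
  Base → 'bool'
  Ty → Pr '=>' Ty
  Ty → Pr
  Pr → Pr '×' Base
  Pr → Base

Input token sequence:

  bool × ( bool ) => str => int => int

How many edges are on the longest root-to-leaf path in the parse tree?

6

[Ty [Pr [Pr [Base bool]] × [Base ( [Ty [Pr [Base bool]]] )]] => [Ty [Pr [Base str]] => [Ty [Pr [Base int]] => [Ty [Pr [Base int]]]]]]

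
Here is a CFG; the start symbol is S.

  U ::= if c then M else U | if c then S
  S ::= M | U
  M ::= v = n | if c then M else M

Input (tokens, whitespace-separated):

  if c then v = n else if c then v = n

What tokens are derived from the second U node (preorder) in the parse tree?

[S [U if c then [M v = n] else [U if c then [S [M v = n]]]]]

if c then v = n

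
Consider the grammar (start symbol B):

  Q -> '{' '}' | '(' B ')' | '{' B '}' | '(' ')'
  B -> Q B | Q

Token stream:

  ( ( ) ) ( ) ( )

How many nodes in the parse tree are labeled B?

[B [Q ( [B [Q ( )]] )] [B [Q ( )] [B [Q ( )]]]]

4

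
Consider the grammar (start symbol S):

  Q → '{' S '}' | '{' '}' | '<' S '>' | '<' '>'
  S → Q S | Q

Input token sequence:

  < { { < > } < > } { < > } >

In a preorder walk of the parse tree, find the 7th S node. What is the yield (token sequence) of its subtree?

< >

[S [Q < [S [Q { [S [Q { [S [Q < >]] }] [S [Q < >]]] }] [S [Q { [S [Q < >]] }]]] >]]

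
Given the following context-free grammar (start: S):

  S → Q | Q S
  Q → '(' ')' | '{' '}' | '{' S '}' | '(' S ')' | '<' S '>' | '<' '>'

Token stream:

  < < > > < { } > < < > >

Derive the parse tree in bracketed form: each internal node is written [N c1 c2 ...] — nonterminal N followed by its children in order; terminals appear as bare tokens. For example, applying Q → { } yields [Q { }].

S
Q S
< S > S
< Q > S
< < > > S
< < > > Q S
< < > > < S > S
< < > > < Q > S
< < > > < { } > S
< < > > < { } > Q
< < > > < { } > < S >
< < > > < { } > < Q >
< < > > < { } > < < > >

[S [Q < [S [Q < >]] >] [S [Q < [S [Q { }]] >] [S [Q < [S [Q < >]] >]]]]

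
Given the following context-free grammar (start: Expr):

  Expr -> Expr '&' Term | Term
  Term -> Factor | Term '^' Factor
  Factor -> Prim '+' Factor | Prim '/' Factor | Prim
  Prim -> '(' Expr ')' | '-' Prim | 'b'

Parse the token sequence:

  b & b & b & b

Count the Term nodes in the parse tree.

[Expr [Expr [Expr [Expr [Term [Factor [Prim b]]]] & [Term [Factor [Prim b]]]] & [Term [Factor [Prim b]]]] & [Term [Factor [Prim b]]]]

4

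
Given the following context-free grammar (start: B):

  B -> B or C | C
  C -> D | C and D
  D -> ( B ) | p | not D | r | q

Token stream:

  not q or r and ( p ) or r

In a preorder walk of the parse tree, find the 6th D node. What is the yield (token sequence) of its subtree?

[B [B [B [C [D not [D q]]]] or [C [C [D r]] and [D ( [B [C [D p]]] )]]] or [C [D r]]]

r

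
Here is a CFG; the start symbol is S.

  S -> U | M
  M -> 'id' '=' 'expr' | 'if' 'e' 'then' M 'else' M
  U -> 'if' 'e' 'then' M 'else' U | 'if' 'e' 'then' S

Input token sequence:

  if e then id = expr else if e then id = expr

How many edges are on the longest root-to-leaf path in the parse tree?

[S [U if e then [M id = expr] else [U if e then [S [M id = expr]]]]]

5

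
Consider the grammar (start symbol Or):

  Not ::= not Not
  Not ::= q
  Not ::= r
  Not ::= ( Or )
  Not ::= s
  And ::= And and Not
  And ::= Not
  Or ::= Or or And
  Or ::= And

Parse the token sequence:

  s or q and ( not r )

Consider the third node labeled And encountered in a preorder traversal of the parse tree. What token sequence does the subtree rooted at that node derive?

[Or [Or [And [Not s]]] or [And [And [Not q]] and [Not ( [Or [And [Not not [Not r]]]] )]]]

q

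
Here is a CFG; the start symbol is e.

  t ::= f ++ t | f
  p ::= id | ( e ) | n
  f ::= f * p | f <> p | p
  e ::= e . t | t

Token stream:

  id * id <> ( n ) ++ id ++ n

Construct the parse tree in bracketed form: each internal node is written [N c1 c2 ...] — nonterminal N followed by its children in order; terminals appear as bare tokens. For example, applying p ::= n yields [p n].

[e [t [f [f [f [p id]] * [p id]] <> [p ( [e [t [f [p n]]]] )]] ++ [t [f [p id]] ++ [t [f [p n]]]]]]

e
t
f ++ t
f <> p ++ t
f * p <> p ++ t
p * p <> p ++ t
id * p <> p ++ t
id * id <> p ++ t
id * id <> ( e ) ++ t
id * id <> ( t ) ++ t
id * id <> ( f ) ++ t
id * id <> ( p ) ++ t
id * id <> ( n ) ++ t
id * id <> ( n ) ++ f ++ t
id * id <> ( n ) ++ p ++ t
id * id <> ( n ) ++ id ++ t
id * id <> ( n ) ++ id ++ f
id * id <> ( n ) ++ id ++ p
id * id <> ( n ) ++ id ++ n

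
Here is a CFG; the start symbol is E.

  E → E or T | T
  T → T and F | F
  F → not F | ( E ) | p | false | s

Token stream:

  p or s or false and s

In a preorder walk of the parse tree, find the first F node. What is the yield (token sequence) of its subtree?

[E [E [E [T [F p]]] or [T [F s]]] or [T [T [F false]] and [F s]]]

p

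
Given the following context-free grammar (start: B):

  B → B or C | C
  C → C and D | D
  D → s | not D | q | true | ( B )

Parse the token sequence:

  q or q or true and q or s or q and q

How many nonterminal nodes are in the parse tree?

[B [B [B [B [B [C [D q]]] or [C [D q]]] or [C [C [D true]] and [D q]]] or [C [D s]]] or [C [C [D q]] and [D q]]]

19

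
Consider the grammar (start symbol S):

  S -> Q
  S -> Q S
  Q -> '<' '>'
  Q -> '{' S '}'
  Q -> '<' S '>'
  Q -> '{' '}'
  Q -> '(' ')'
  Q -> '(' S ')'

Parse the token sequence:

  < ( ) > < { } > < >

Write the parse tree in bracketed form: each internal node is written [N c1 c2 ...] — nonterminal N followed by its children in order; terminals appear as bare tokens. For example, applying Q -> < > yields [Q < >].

S
Q S
< S > S
< Q > S
< ( ) > S
< ( ) > Q S
< ( ) > < S > S
< ( ) > < Q > S
< ( ) > < { } > S
< ( ) > < { } > Q
< ( ) > < { } > < >

[S [Q < [S [Q ( )]] >] [S [Q < [S [Q { }]] >] [S [Q < >]]]]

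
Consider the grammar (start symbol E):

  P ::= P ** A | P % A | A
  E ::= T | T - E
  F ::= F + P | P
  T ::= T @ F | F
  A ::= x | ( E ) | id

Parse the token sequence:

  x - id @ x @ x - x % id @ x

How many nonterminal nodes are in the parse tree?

[E [T [F [P [A x]]]] - [E [T [T [T [F [P [A id]]]] @ [F [P [A x]]]] @ [F [P [A x]]]] - [E [T [T [F [P [P [A x]] % [A id]]]] @ [F [P [A x]]]]]]]

29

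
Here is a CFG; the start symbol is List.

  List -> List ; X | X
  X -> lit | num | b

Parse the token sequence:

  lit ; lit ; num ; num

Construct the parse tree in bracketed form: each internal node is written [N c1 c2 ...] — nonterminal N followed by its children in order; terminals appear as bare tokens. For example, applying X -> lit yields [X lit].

[List [List [List [List [X lit]] ; [X lit]] ; [X num]] ; [X num]]

List
List ; X
List ; X ; X
List ; X ; X ; X
X ; X ; X ; X
lit ; X ; X ; X
lit ; lit ; X ; X
lit ; lit ; num ; X
lit ; lit ; num ; num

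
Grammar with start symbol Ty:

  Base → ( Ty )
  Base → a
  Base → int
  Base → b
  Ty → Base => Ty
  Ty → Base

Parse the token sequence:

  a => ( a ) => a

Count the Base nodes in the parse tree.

[Ty [Base a] => [Ty [Base ( [Ty [Base a]] )] => [Ty [Base a]]]]

4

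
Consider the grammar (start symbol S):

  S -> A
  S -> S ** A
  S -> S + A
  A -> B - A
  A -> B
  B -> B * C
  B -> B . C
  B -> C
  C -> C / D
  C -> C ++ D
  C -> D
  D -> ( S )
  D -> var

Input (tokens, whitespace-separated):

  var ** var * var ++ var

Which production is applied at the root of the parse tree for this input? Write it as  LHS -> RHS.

[S [S [A [B [C [D var]]]]] ** [A [B [B [C [D var]]] * [C [C [D var]] ++ [D var]]]]]

S -> S ** A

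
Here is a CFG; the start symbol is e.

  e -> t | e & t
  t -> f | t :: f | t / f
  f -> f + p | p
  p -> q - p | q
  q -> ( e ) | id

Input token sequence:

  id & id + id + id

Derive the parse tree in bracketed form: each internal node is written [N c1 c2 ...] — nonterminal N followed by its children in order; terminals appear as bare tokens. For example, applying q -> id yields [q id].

[e [e [t [f [p [q id]]]]] & [t [f [f [f [p [q id]]] + [p [q id]]] + [p [q id]]]]]

e
e & t
t & t
f & t
p & t
q & t
id & t
id & f
id & f + p
id & f + p + p
id & p + p + p
id & q + p + p
id & id + p + p
id & id + q + p
id & id + id + p
id & id + id + q
id & id + id + id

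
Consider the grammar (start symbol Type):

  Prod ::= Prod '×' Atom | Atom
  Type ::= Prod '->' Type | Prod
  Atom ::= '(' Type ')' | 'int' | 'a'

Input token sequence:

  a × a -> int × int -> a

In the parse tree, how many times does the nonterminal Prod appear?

5

[Type [Prod [Prod [Atom a]] × [Atom a]] -> [Type [Prod [Prod [Atom int]] × [Atom int]] -> [Type [Prod [Atom a]]]]]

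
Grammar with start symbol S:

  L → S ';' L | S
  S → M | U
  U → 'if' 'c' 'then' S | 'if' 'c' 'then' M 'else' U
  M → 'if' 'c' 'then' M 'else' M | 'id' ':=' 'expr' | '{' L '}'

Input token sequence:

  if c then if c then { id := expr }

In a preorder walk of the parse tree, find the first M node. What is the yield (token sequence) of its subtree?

{ id := expr }

[S [U if c then [S [U if c then [S [M { [L [S [M id := expr]]] }]]]]]]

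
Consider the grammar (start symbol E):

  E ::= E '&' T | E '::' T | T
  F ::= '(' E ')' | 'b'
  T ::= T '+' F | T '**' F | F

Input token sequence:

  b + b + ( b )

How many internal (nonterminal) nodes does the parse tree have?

[E [T [T [T [F b]] + [F b]] + [F ( [E [T [F b]]] )]]]

10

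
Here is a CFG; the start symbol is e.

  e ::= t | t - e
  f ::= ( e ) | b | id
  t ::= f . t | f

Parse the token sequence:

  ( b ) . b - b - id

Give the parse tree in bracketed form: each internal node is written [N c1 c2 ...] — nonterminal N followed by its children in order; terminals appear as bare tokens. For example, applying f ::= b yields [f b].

[e [t [f ( [e [t [f b]]] )] . [t [f b]]] - [e [t [f b]] - [e [t [f id]]]]]

e
t - e
f . t - e
( e ) . t - e
( t ) . t - e
( f ) . t - e
( b ) . t - e
( b ) . f - e
( b ) . b - e
( b ) . b - t - e
( b ) . b - f - e
( b ) . b - b - e
( b ) . b - b - t
( b ) . b - b - f
( b ) . b - b - id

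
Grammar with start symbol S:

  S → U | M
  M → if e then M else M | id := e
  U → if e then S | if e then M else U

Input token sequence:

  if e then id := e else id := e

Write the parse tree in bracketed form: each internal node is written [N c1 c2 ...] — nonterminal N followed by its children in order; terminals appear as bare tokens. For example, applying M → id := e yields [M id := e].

[S [M if e then [M id := e] else [M id := e]]]

S
M
if e then M else M
if e then id := e else M
if e then id := e else id := e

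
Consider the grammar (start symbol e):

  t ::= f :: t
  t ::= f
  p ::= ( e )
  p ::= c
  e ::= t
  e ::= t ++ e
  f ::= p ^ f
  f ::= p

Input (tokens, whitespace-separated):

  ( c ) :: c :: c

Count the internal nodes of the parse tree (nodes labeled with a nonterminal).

[e [t [f [p ( [e [t [f [p c]]]] )]] :: [t [f [p c]] :: [t [f [p c]]]]]]

14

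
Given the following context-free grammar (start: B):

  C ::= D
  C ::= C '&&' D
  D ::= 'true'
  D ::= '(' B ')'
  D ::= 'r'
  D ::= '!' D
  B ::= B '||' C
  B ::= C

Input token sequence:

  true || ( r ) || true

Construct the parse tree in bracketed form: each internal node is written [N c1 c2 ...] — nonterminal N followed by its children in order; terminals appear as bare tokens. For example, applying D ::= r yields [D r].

[B [B [B [C [D true]]] || [C [D ( [B [C [D r]]] )]]] || [C [D true]]]

B
B || C
B || C || C
C || C || C
D || C || C
true || C || C
true || D || C
true || ( B ) || C
true || ( C ) || C
true || ( D ) || C
true || ( r ) || C
true || ( r ) || D
true || ( r ) || true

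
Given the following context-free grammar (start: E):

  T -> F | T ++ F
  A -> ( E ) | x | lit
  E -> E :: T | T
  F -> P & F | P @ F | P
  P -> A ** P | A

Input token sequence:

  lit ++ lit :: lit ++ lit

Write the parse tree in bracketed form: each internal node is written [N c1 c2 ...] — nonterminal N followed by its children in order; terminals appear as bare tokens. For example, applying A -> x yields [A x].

E
E :: T
T :: T
T ++ F :: T
F ++ F :: T
P ++ F :: T
A ++ F :: T
lit ++ F :: T
lit ++ P :: T
lit ++ A :: T
lit ++ lit :: T
lit ++ lit :: T ++ F
lit ++ lit :: F ++ F
lit ++ lit :: P ++ F
lit ++ lit :: A ++ F
lit ++ lit :: lit ++ F
lit ++ lit :: lit ++ P
lit ++ lit :: lit ++ A
lit ++ lit :: lit ++ lit

[E [E [T [T [F [P [A lit]]]] ++ [F [P [A lit]]]]] :: [T [T [F [P [A lit]]]] ++ [F [P [A lit]]]]]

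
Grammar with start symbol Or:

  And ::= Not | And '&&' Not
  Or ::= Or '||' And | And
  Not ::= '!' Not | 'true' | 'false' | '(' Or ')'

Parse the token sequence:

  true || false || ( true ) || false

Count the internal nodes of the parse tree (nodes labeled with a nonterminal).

15

[Or [Or [Or [Or [And [Not true]]] || [And [Not false]]] || [And [Not ( [Or [And [Not true]]] )]]] || [And [Not false]]]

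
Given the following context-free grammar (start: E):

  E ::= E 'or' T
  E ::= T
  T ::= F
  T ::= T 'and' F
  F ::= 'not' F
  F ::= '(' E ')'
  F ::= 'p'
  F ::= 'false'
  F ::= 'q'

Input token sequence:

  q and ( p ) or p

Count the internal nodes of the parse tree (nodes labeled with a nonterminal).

[E [E [T [T [F q]] and [F ( [E [T [F p]]] )]]] or [T [F p]]]

11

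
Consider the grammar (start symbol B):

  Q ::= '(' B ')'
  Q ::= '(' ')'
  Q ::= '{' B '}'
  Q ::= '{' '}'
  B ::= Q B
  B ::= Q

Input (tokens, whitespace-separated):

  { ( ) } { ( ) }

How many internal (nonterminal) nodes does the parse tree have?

[B [Q { [B [Q ( )]] }] [B [Q { [B [Q ( )]] }]]]

8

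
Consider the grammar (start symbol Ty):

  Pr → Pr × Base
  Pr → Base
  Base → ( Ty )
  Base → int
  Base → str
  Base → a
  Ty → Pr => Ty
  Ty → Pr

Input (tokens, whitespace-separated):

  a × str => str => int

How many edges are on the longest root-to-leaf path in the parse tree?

5

[Ty [Pr [Pr [Base a]] × [Base str]] => [Ty [Pr [Base str]] => [Ty [Pr [Base int]]]]]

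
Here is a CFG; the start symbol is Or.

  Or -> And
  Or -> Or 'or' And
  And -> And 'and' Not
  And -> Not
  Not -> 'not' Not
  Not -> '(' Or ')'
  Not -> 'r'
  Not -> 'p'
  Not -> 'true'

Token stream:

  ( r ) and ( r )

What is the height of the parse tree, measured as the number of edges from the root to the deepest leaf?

7

[Or [And [And [Not ( [Or [And [Not r]]] )]] and [Not ( [Or [And [Not r]]] )]]]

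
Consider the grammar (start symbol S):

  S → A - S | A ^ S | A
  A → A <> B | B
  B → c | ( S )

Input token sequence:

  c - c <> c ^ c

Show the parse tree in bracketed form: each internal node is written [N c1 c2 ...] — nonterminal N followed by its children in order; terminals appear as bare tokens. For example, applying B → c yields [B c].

[S [A [B c]] - [S [A [A [B c]] <> [B c]] ^ [S [A [B c]]]]]

S
A - S
B - S
c - S
c - A ^ S
c - A <> B ^ S
c - B <> B ^ S
c - c <> B ^ S
c - c <> c ^ S
c - c <> c ^ A
c - c <> c ^ B
c - c <> c ^ c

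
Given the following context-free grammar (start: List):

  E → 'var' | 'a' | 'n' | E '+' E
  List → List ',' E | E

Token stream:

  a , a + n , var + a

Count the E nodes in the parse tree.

[List [List [List [E a]] , [E [E a] + [E n]]] , [E [E var] + [E a]]]

7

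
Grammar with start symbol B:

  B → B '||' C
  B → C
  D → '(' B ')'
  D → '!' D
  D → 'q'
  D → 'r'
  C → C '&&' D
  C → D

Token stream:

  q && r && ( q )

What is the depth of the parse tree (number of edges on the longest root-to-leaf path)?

6

[B [C [C [C [D q]] && [D r]] && [D ( [B [C [D q]]] )]]]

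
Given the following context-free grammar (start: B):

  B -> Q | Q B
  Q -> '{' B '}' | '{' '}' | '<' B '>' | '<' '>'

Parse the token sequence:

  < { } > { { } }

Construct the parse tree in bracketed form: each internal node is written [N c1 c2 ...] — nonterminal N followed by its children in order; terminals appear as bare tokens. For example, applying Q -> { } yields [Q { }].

B
Q B
< B > B
< Q > B
< { } > B
< { } > Q
< { } > { B }
< { } > { Q }
< { } > { { } }

[B [Q < [B [Q { }]] >] [B [Q { [B [Q { }]] }]]]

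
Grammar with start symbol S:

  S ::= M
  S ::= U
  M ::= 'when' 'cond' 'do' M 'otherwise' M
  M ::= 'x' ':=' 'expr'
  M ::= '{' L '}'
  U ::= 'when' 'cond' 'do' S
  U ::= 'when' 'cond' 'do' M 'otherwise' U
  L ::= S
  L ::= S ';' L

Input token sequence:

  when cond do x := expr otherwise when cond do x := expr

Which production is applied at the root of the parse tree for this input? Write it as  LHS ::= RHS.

S ::= U

[S [U when cond do [M x := expr] otherwise [U when cond do [S [M x := expr]]]]]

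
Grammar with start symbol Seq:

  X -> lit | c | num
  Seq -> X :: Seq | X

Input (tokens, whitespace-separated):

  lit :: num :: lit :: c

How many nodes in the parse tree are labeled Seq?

[Seq [X lit] :: [Seq [X num] :: [Seq [X lit] :: [Seq [X c]]]]]

4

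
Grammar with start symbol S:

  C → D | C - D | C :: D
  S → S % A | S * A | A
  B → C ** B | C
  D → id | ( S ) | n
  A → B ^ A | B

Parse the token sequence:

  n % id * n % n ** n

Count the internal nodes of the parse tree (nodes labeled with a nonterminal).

23

[S [S [S [S [A [B [C [D n]]]]] % [A [B [C [D id]]]]] * [A [B [C [D n]]]]] % [A [B [C [D n]] ** [B [C [D n]]]]]]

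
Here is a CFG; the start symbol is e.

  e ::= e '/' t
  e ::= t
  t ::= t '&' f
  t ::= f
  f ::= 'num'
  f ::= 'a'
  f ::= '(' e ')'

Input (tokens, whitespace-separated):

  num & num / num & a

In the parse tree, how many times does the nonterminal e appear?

2

[e [e [t [t [f num]] & [f num]]] / [t [t [f num]] & [f a]]]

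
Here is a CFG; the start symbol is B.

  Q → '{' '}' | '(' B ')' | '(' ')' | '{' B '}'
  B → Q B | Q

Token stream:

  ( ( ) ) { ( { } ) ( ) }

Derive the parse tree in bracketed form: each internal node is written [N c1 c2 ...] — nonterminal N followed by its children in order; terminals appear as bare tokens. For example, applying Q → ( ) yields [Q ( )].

[B [Q ( [B [Q ( )]] )] [B [Q { [B [Q ( [B [Q { }]] )] [B [Q ( )]]] }]]]

B
Q B
( B ) B
( Q ) B
( ( ) ) B
( ( ) ) Q
( ( ) ) { B }
( ( ) ) { Q B }
( ( ) ) { ( B ) B }
( ( ) ) { ( Q ) B }
( ( ) ) { ( { } ) B }
( ( ) ) { ( { } ) Q }
( ( ) ) { ( { } ) ( ) }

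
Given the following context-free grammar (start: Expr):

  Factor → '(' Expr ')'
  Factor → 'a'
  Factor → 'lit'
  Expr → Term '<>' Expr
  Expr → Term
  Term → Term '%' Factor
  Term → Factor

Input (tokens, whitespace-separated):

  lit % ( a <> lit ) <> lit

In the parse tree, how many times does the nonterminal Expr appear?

4

[Expr [Term [Term [Factor lit]] % [Factor ( [Expr [Term [Factor a]] <> [Expr [Term [Factor lit]]]] )]] <> [Expr [Term [Factor lit]]]]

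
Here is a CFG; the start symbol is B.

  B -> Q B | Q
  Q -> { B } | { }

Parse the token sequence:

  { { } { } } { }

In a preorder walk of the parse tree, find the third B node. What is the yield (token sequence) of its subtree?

{ }

[B [Q { [B [Q { }] [B [Q { }]]] }] [B [Q { }]]]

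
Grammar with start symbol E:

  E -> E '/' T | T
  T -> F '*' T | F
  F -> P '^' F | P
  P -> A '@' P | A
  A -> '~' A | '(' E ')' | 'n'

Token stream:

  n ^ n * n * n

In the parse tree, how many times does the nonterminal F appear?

4

[E [T [F [P [A n]] ^ [F [P [A n]]]] * [T [F [P [A n]]] * [T [F [P [A n]]]]]]]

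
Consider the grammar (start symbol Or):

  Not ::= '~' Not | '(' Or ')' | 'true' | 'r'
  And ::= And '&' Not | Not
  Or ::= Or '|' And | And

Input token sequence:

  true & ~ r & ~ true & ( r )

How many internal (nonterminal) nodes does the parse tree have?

14

[Or [And [And [And [And [Not true]] & [Not ~ [Not r]]] & [Not ~ [Not true]]] & [Not ( [Or [And [Not r]]] )]]]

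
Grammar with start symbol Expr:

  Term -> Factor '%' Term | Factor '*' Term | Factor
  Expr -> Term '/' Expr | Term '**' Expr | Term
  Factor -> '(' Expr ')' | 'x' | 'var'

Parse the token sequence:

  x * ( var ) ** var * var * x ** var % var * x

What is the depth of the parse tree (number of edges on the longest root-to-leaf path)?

[Expr [Term [Factor x] * [Term [Factor ( [Expr [Term [Factor var]]] )]]] ** [Expr [Term [Factor var] * [Term [Factor var] * [Term [Factor x]]]] ** [Expr [Term [Factor var] % [Term [Factor var] * [Term [Factor x]]]]]]]

7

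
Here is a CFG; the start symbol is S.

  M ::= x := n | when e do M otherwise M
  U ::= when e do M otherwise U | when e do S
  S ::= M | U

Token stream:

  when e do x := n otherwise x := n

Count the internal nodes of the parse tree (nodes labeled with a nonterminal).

4

[S [M when e do [M x := n] otherwise [M x := n]]]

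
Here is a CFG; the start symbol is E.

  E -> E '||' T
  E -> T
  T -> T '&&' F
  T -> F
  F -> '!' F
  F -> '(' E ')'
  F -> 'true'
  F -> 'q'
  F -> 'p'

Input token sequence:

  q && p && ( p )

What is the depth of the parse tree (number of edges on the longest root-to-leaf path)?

[E [T [T [T [F q]] && [F p]] && [F ( [E [T [F p]]] )]]]

6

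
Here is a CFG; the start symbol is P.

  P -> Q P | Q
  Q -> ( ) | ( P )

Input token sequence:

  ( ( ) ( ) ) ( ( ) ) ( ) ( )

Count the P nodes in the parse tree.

7

[P [Q ( [P [Q ( )] [P [Q ( )]]] )] [P [Q ( [P [Q ( )]] )] [P [Q ( )] [P [Q ( )]]]]]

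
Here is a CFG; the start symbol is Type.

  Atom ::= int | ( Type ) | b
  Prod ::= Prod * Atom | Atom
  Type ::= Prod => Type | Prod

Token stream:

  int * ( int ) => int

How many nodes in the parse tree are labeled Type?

[Type [Prod [Prod [Atom int]] * [Atom ( [Type [Prod [Atom int]]] )]] => [Type [Prod [Atom int]]]]

3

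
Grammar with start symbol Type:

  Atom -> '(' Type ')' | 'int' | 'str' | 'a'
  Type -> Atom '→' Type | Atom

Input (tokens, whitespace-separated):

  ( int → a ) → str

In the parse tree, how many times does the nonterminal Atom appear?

4

[Type [Atom ( [Type [Atom int] → [Type [Atom a]]] )] → [Type [Atom str]]]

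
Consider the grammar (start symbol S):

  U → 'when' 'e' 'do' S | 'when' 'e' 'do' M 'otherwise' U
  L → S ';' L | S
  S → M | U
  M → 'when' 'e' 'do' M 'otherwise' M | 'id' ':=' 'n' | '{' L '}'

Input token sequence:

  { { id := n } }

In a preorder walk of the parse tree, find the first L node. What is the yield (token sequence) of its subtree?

{ id := n }

[S [M { [L [S [M { [L [S [M id := n]]] }]]] }]]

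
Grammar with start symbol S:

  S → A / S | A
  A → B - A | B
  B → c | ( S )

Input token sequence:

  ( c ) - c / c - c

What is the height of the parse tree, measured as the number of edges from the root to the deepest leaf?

[S [A [B ( [S [A [B c]]] )] - [A [B c]]] / [S [A [B c] - [A [B c]]]]]

6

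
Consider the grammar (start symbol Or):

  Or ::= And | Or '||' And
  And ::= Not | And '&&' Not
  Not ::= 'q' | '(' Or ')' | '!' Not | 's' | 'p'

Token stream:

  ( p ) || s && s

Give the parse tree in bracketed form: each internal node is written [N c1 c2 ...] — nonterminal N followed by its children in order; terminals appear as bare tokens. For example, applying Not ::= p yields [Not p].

[Or [Or [And [Not ( [Or [And [Not p]]] )]]] || [And [And [Not s]] && [Not s]]]

Or
Or || And
And || And
Not || And
( Or ) || And
( And ) || And
( Not ) || And
( p ) || And
( p ) || And && Not
( p ) || Not && Not
( p ) || s && Not
( p ) || s && s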